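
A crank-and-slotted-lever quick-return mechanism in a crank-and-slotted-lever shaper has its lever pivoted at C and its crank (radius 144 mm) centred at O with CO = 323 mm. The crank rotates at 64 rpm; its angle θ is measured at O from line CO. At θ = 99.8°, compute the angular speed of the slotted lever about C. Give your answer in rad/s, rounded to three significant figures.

ω = 6.702 rad/s (from 64 rpm).
Crank pin A relative to C: A = (d + r cosθ, r sinθ); lever angle φ = atan2(r sinθ, d + r cosθ).
Differentiating tanφ: φ̇ = rω(d cosθ + r)/(d² + r² + 2dr cosθ).
d² + r² + 2dr cosθ = |CA|² = 0.109231 m²;  d cosθ + r = +0.089022 m.
|ω_lever| = |0.144·6.702·+0.089022| / 0.109231 = 0.78654 rad/s.

0.787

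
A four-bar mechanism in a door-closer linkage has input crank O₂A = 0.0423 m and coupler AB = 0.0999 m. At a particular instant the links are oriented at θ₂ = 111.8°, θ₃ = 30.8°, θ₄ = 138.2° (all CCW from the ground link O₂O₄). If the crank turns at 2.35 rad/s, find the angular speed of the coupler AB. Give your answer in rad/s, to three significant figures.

ω₂ = 2.35 rad/s
Differentiating the loop-closure r₂e^{iθ₂}+r₃e^{iθ₃}=r₁+r₄e^{iθ₄} gives r₂ω₂e^{iθ₂}+r₃ω₃e^{iθ₃}=r₄ω₄e^{iθ₄}.
Eliminating the other unknown: ω₃ = r₂ω₂ sin(θ₄−θ₂) / [r₃ sin(θ₃−θ₄)].
Numerator sine = +0.44464; denominator sine = -0.95424.
Result = 0.0423·2.35·(+0.44464) / (0.0999·(-0.95424)) = -0.46365 rad/s; magnitude 0.46365 rad/s.

0.464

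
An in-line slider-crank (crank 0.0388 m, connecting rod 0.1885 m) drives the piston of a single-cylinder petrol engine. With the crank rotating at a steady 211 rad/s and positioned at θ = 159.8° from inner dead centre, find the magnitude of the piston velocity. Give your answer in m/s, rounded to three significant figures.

2.28

ω = 211 rad/s
For an in-line slider-crank, x = r cosθ + √(L² − r² sin²θ), so v = −rω sinθ·[1 + r cosθ/√(L² − r² sin²θ)].
With r = 0.0388 m, L = 0.1885 m, θ = 159.8°: √(L² − r² sin²θ) = 0.18802 m.
v = −0.0388·211·0.34530·[1 + 0.0388·-0.93849/0.18802] = -2.2794 m/s.
|v| = 2.2794 m/s.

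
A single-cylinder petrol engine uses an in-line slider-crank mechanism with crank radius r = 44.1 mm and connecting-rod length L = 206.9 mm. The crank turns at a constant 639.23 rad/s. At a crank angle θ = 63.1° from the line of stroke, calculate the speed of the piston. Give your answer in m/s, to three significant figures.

ω = 639.2 rad/s
For an in-line slider-crank, x = r cosθ + √(L² − r² sin²θ), so v = −rω sinθ·[1 + r cosθ/√(L² − r² sin²θ)].
With r = 0.0441 m, L = 0.2069 m, θ = 63.1°: √(L² − r² sin²θ) = 0.20313 m.
v = −0.0441·639.2·0.89180·[1 + 0.0441·0.45243/0.20313] = -27.609 m/s.
|v| = 27.609 m/s.

27.6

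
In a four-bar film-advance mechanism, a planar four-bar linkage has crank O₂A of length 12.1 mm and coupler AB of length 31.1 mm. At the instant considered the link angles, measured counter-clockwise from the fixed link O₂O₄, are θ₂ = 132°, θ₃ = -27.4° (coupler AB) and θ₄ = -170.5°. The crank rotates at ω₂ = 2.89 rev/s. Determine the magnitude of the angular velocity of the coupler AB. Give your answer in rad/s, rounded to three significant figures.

ω₂ = 18.16 rad/s (from 2.89 rev/s).
Differentiating the loop-closure r₂e^{iθ₂}+r₃e^{iθ₃}=r₁+r₄e^{iθ₄} gives r₂ω₂e^{iθ₂}+r₃ω₃e^{iθ₃}=r₄ω₄e^{iθ₄}.
Eliminating the other unknown: ω₃ = r₂ω₂ sin(θ₄−θ₂) / [r₃ sin(θ₃−θ₄)].
Numerator sine = +0.84339; denominator sine = +0.60042.
Result = 0.0121·18.16·(+0.84339) / (0.0311·(+0.60042)) = +9.9238 rad/s; magnitude 9.9238 rad/s.

9.92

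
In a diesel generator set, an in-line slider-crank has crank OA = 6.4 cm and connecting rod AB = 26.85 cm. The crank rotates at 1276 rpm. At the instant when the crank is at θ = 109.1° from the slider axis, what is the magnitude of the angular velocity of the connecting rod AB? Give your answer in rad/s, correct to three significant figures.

ω = 133.6 rad/s (converted from 1276 rpm).
The rod makes angle φ with the slider axis where L sinφ = r sinθ; differentiating, L cosφ·φ̇ = r ω cosθ.
L cosφ = √(L² − r² sin²θ) = 0.2616 m.
|ω_rod| = r ω |cosθ| / √(L² − r² sin²θ) = 0.064·133.6·0.32722/0.2616 = 10.697 rad/s.

10.7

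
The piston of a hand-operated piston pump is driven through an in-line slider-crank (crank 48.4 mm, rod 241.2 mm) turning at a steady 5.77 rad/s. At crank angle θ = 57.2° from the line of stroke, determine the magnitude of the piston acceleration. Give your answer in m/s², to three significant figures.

0.740

ω = 5.77 rad/s
x(θ) = r cosθ + √(L² − r² sin²θ); with ω constant, a = ω²·d²x/dθ².
d²x/dθ² = −r cosθ − r²(cos2θ)/√u − r⁴ sin²2θ/(4u^{3/2}),  u = L² − r² sin²θ = 0.0565223 m².
Substituting r = 0.0484 m, L = 0.2412 m, θ = 57.2°: d²x/dθ² = -0.022233 m.
a = ω²·d²x/dθ² = (5.77)²·(-0.022233) = -0.7402 m/s²;  |a| = 0.7402 m/s².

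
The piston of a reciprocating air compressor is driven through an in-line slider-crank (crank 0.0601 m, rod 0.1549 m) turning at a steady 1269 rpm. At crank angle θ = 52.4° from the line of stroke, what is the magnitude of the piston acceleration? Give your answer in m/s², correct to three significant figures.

554

ω = 2π·1269/60 = 132.9 rad/s
x(θ) = r cosθ + √(L² − r² sin²θ); with ω constant, a = ω²·d²x/dθ².
d²x/dθ² = −r cosθ − r²(cos2θ)/√u − r⁴ sin²2θ/(4u^{3/2}),  u = L² − r² sin²θ = 0.0217267 m².
Substituting r = 0.0601 m, L = 0.1549 m, θ = 52.4°: d²x/dθ² = -0.031362 m.
a = ω²·d²x/dθ² = (132.9)²·(-0.031362) = -553.84 m/s²;  |a| = 553.84 m/s².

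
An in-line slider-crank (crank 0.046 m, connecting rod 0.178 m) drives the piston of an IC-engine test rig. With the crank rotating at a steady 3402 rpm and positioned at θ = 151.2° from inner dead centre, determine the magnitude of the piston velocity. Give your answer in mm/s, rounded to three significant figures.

ω = 2π·3402/60 = 356.3 rad/s
For an in-line slider-crank, x = r cosθ + √(L² − r² sin²θ), so v = −rω sinθ·[1 + r cosθ/√(L² − r² sin²θ)].
With r = 0.046 m, L = 0.178 m, θ = 151.2°: √(L² − r² sin²θ) = 0.17662 m.
v = −0.046·356.3·0.48175·[1 + 0.046·-0.87631/0.17662] = -6.093 m/s.
|v| = 6.093 m/s = 6093 mm/s.

6090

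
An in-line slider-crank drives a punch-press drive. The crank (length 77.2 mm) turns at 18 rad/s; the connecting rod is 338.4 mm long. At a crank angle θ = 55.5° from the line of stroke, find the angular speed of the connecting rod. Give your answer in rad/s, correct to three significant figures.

2.37

ω = 18 rad/s
The rod makes angle φ with the slider axis where L sinφ = r sinθ; differentiating, L cosφ·φ̇ = r ω cosθ.
L cosφ = √(L² − r² sin²θ) = 0.33237 m.
|ω_rod| = r ω |cosθ| / √(L² − r² sin²θ) = 0.0772·18·0.56641/0.33237 = 2.3681 rad/s.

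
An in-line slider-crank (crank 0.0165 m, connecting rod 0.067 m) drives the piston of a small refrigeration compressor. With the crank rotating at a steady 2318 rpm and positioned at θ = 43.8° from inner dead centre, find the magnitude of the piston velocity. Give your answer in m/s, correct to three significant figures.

3.27

ω = 2π·2318/60 = 242.7 rad/s
For an in-line slider-crank, x = r cosθ + √(L² − r² sin²θ), so v = −rω sinθ·[1 + r cosθ/√(L² − r² sin²θ)].
With r = 0.0165 m, L = 0.067 m, θ = 43.8°: √(L² − r² sin²θ) = 0.06602 m.
v = −0.0165·242.7·0.69214·[1 + 0.0165·0.72176/0.06602] = -3.2722 m/s.
|v| = 3.2722 m/s.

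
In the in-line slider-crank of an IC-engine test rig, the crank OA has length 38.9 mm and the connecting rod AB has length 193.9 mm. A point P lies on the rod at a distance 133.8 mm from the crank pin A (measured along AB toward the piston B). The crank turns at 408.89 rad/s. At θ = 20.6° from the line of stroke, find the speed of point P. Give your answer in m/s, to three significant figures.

7.83

ω = 408.9 rad/s.  Crank-pin speed |V_A| = rω = 15.906 m/s, perpendicular to OA.
Rod angle: sinφ = −(r/L) sinθ ⇒ φ = -4.048°; ω_rod = −rω cosθ/√(L²−r²sin²θ) = -76.978 rad/s.
V_P = V_A + ω_rod × AP, with AP = 0.1338 m along the rod.
Components: V_Px = −rω sinθ − a·ω_rod·sinφ = -6.3233 m/s;  V_Py = rω cosθ + a·ω_rod·cosφ = +4.6148 m/s.
|V_P| = √(V_Px² + V_Py²) = 7.8282 m/s.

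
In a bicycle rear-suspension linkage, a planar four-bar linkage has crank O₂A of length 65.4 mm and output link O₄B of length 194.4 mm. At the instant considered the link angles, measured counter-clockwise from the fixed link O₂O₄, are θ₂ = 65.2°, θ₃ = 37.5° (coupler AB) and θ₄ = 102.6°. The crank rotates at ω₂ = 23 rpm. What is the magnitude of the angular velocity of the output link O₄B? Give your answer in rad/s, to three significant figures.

0.415

ω₂ = 2.409 rad/s (from 23 rpm).
Differentiating the loop-closure r₂e^{iθ₂}+r₃e^{iθ₃}=r₁+r₄e^{iθ₄} gives r₂ω₂e^{iθ₂}+r₃ω₃e^{iθ₃}=r₄ω₄e^{iθ₄}.
Eliminating the other unknown: ω₄ = r₂ω₂ sin(θ₂−θ₃) / [r₄ sin(θ₄−θ₃)].
Numerator sine = +0.46484; denominator sine = +0.90704.
Result = 0.0654·2.409·(+0.46484) / (0.1944·(+0.90704)) = +0.41526 rad/s; magnitude 0.41526 rad/s.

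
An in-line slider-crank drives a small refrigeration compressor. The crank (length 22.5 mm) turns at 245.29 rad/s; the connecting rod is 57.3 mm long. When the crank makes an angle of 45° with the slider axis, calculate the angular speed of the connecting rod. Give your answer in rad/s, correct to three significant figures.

ω = 245.3 rad/s
The rod makes angle φ with the slider axis where L sinφ = r sinθ; differentiating, L cosφ·φ̇ = r ω cosθ.
L cosφ = √(L² − r² sin²θ) = 0.055047 m.
|ω_rod| = r ω |cosθ| / √(L² − r² sin²θ) = 0.0225·245.3·0.70711/0.055047 = 70.895 rad/s.

70.9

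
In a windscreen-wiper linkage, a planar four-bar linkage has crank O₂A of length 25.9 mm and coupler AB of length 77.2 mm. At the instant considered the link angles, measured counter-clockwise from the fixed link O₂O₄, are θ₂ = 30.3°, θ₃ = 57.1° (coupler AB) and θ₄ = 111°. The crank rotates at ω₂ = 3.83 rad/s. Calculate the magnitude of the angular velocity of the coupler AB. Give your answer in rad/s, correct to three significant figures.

ω₂ = 3.83 rad/s
Differentiating the loop-closure r₂e^{iθ₂}+r₃e^{iθ₃}=r₁+r₄e^{iθ₄} gives r₂ω₂e^{iθ₂}+r₃ω₃e^{iθ₃}=r₄ω₄e^{iθ₄}.
Eliminating the other unknown: ω₃ = r₂ω₂ sin(θ₄−θ₂) / [r₃ sin(θ₃−θ₄)].
Numerator sine = +0.98686; denominator sine = -0.80799.
Result = 0.0259·3.83·(+0.98686) / (0.0772·(-0.80799)) = -1.5694 rad/s; magnitude 1.5694 rad/s.

1.57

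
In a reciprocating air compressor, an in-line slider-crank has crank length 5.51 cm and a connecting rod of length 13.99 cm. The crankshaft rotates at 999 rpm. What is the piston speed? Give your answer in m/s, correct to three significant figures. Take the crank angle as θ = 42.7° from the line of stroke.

ω = 2π·999/60 = 104.6 rad/s
For an in-line slider-crank, x = r cosθ + √(L² − r² sin²θ), so v = −rω sinθ·[1 + r cosθ/√(L² − r² sin²θ)].
With r = 0.0551 m, L = 0.1399 m, θ = 42.7°: √(L² − r² sin²θ) = 0.13482 m.
v = −0.0551·104.6·0.67816·[1 + 0.0551·0.73491/0.13482] = -5.0832 m/s.
|v| = 5.0832 m/s.

5.08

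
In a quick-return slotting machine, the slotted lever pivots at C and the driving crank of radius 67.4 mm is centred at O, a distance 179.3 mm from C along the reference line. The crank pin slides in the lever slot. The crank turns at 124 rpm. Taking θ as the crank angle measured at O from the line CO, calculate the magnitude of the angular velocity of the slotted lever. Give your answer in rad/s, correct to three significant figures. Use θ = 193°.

7.15

ω = 12.99 rad/s (from 124 rpm).
Crank pin A relative to C: A = (d + r cosθ, r sinθ); lever angle φ = atan2(r sinθ, d + r cosθ).
Differentiating tanφ: φ̇ = rω(d cosθ + r)/(d² + r² + 2dr cosθ).
d² + r² + 2dr cosθ = |CA|² = 0.0131411 m²;  d cosθ + r = -0.1073 m.
|ω_lever| = |0.0674·12.99·-0.1073| / 0.0131411 = 7.1466 rad/s.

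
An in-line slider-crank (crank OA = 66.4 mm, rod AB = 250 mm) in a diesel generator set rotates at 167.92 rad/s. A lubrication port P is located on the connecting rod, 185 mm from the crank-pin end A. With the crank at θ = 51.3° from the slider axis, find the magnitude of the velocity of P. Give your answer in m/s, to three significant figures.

ω = 167.9 rad/s.  Crank-pin speed |V_A| = rω = 11.15 m/s, perpendicular to OA.
Rod angle: sinφ = −(r/L) sinθ ⇒ φ = -11.963°; ω_rod = −rω cosθ/√(L²−r²sin²θ) = -28.505 rad/s.
V_P = V_A + ω_rod × AP, with AP = 0.185 m along the rod.
Components: V_Px = −rω sinθ − a·ω_rod·sinφ = -9.7948 m/s;  V_Py = rω cosθ + a·ω_rod·cosφ = +1.8126 m/s.
|V_P| = √(V_Px² + V_Py²) = 9.9611 m/s.

9.96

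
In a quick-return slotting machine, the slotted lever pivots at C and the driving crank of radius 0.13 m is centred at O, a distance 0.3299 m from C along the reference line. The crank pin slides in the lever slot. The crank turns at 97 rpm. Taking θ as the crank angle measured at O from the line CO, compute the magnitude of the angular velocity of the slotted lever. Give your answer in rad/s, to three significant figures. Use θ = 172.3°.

6.38

ω = 10.16 rad/s (from 97 rpm).
Crank pin A relative to C: A = (d + r cosθ, r sinθ); lever angle φ = atan2(r sinθ, d + r cosθ).
Differentiating tanφ: φ̇ = rω(d cosθ + r)/(d² + r² + 2dr cosθ).
d² + r² + 2dr cosθ = |CA|² = 0.0407334 m²;  d cosθ + r = -0.19693 m.
|ω_lever| = |0.13·10.16·-0.19693| / 0.0407334 = 6.384 rad/s.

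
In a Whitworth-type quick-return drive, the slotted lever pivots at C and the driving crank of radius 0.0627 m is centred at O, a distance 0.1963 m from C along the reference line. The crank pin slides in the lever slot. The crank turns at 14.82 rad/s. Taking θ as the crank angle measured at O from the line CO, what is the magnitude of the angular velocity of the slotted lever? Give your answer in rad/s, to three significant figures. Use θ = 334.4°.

3.44

ω = 14.82 rad/s
Crank pin A relative to C: A = (d + r cosθ, r sinθ); lever angle φ = atan2(r sinθ, d + r cosθ).
Differentiating tanφ: φ̇ = rω(d cosθ + r)/(d² + r² + 2dr cosθ).
d² + r² + 2dr cosθ = |CA|² = 0.0646645 m²;  d cosθ + r = +0.23973 m.
|ω_lever| = |0.0627·14.82·+0.23973| / 0.0646645 = 3.4449 rad/s.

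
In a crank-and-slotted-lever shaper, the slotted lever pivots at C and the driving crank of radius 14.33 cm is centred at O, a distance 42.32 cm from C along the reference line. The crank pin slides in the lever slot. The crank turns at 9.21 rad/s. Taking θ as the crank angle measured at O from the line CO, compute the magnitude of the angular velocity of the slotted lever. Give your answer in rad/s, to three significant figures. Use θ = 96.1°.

ω = 9.21 rad/s
Crank pin A relative to C: A = (d + r cosθ, r sinθ); lever angle φ = atan2(r sinθ, d + r cosθ).
Differentiating tanφ: φ̇ = rω(d cosθ + r)/(d² + r² + 2dr cosθ).
d² + r² + 2dr cosθ = |CA|² = 0.186744 m²;  d cosθ + r = +0.098329 m.
|ω_lever| = |0.1433·9.21·+0.098329| / 0.186744 = 0.69493 rad/s.

0.695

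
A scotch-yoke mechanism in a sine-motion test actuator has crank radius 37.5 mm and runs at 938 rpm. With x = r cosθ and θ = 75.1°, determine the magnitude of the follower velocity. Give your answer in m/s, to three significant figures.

3.56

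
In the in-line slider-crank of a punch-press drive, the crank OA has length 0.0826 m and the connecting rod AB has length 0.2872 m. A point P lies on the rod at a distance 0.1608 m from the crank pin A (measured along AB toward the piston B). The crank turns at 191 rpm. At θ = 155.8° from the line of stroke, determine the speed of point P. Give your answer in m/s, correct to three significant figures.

0.879

ω = 20 rad/s.  Crank-pin speed |V_A| = rω = 1.6521 m/s, perpendicular to OA.
Rod angle: sinφ = −(r/L) sinθ ⇒ φ = -6.771°; ω_rod = −rω cosθ/√(L²−r²sin²θ) = +5.2838 rad/s.
V_P = V_A + ω_rod × AP, with AP = 0.1608 m along the rod.
Components: V_Px = −rω sinθ − a·ω_rod·sinφ = -0.57707 m/s;  V_Py = rω cosθ + a·ω_rod·cosφ = -0.66322 m/s.
|V_P| = √(V_Px² + V_Py²) = 0.87913 m/s.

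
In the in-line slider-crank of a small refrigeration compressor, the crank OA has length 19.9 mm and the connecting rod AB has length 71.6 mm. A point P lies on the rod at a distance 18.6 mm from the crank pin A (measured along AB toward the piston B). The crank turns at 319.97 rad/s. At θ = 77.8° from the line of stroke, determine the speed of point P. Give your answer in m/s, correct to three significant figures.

6.40

ω = 320 rad/s.  Crank-pin speed |V_A| = rω = 6.3674 m/s, perpendicular to OA.
Rod angle: sinφ = −(r/L) sinθ ⇒ φ = -15.763°; ω_rod = −rω cosθ/√(L²−r²sin²θ) = -19.528 rad/s.
V_P = V_A + ω_rod × AP, with AP = 0.0186 m along the rod.
Components: V_Px = −rω sinθ − a·ω_rod·sinφ = -6.3223 m/s;  V_Py = rω cosθ + a·ω_rod·cosφ = +0.99604 m/s.
|V_P| = √(V_Px² + V_Py²) = 6.4002 m/s.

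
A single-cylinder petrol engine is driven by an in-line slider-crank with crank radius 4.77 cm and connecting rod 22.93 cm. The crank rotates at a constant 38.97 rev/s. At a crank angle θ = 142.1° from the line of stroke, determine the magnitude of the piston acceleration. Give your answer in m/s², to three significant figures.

2100

ω = 2π·39 = 244.9 rad/s
x(θ) = r cosθ + √(L² − r² sin²θ); with ω constant, a = ω²·d²x/dθ².
d²x/dθ² = −r cosθ − r²(cos2θ)/√u − r⁴ sin²2θ/(4u^{3/2}),  u = L² − r² sin²θ = 0.0517199 m².
Substituting r = 0.0477 m, L = 0.2293 m, θ = 142.1°: d²x/dθ² = +0.035082 m.
a = ω²·d²x/dθ² = (244.9)²·(+0.035082) = +2103.3 m/s²;  |a| = 2103.3 m/s².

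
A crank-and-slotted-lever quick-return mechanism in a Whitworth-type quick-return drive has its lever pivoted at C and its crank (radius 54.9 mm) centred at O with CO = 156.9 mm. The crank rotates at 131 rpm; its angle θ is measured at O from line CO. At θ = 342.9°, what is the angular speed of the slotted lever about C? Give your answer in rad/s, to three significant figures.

ω = 13.72 rad/s (from 131 rpm).
Crank pin A relative to C: A = (d + r cosθ, r sinθ); lever angle φ = atan2(r sinθ, d + r cosθ).
Differentiating tanφ: φ̇ = rω(d cosθ + r)/(d² + r² + 2dr cosθ).
d² + r² + 2dr cosθ = |CA|² = 0.0440977 m²;  d cosθ + r = +0.20486 m.
|ω_lever| = |0.0549·13.72·+0.20486| / 0.0440977 = 3.4988 rad/s.

3.50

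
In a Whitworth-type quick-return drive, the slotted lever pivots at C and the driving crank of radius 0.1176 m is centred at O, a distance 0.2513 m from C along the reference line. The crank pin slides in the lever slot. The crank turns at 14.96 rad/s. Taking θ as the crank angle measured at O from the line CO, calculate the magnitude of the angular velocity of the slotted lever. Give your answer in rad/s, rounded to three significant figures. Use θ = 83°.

3.10

ω = 14.96 rad/s
Crank pin A relative to C: A = (d + r cosθ, r sinθ); lever angle φ = atan2(r sinθ, d + r cosθ).
Differentiating tanφ: φ̇ = rω(d cosθ + r)/(d² + r² + 2dr cosθ).
d² + r² + 2dr cosθ = |CA|² = 0.0841846 m²;  d cosθ + r = +0.14823 m.
|ω_lever| = |0.1176·14.96·+0.14823| / 0.0841846 = 3.0976 rad/s.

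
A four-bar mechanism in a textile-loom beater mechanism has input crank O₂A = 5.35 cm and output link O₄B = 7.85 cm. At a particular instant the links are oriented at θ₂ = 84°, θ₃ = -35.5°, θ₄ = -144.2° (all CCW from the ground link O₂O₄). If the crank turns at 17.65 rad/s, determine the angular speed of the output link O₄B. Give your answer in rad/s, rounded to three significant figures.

ω₂ = 17.65 rad/s
Differentiating the loop-closure r₂e^{iθ₂}+r₃e^{iθ₃}=r₁+r₄e^{iθ₄} gives r₂ω₂e^{iθ₂}+r₃ω₃e^{iθ₃}=r₄ω₄e^{iθ₄}.
Eliminating the other unknown: ω₄ = r₂ω₂ sin(θ₂−θ₃) / [r₄ sin(θ₄−θ₃)].
Numerator sine = +0.87036; denominator sine = -0.94721.
Result = 0.0535·17.65·(+0.87036) / (0.0785·(-0.94721)) = -11.053 rad/s; magnitude 11.053 rad/s.

11.1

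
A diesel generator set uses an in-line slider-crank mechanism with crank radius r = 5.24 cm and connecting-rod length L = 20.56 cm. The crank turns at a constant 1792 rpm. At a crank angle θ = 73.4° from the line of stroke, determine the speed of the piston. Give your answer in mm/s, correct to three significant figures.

ω = 2π·1792/60 = 187.7 rad/s
For an in-line slider-crank, x = r cosθ + √(L² − r² sin²θ), so v = −rω sinθ·[1 + r cosθ/√(L² − r² sin²θ)].
With r = 0.0524 m, L = 0.2056 m, θ = 73.4°: √(L² − r² sin²θ) = 0.19937 m.
v = −0.0524·187.7·0.95832·[1 + 0.0524·0.28569/0.19937] = -10.131 m/s.
|v| = 10.131 m/s = 10131 mm/s.

10100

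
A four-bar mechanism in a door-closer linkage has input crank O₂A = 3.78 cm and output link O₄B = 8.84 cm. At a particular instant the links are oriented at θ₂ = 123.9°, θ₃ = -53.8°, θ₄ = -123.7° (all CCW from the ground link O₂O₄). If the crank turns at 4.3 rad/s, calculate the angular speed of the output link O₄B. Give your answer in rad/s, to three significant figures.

ω₂ = 4.3 rad/s
Differentiating the loop-closure r₂e^{iθ₂}+r₃e^{iθ₃}=r₁+r₄e^{iθ₄} gives r₂ω₂e^{iθ₂}+r₃ω₃e^{iθ₃}=r₄ω₄e^{iθ₄}.
Eliminating the other unknown: ω₄ = r₂ω₂ sin(θ₂−θ₃) / [r₄ sin(θ₄−θ₃)].
Numerator sine = +0.04013; denominator sine = -0.93909.
Result = 0.0378·4.3·(+0.04013) / (0.0884·(-0.93909)) = -0.078576 rad/s; magnitude 0.078576 rad/s.

0.0786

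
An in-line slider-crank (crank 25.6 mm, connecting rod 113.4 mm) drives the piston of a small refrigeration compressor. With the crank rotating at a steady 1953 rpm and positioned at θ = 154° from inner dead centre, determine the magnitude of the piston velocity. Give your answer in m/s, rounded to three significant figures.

1.83

ω = 2π·1953/60 = 204.5 rad/s
For an in-line slider-crank, x = r cosθ + √(L² − r² sin²θ), so v = −rω sinθ·[1 + r cosθ/√(L² − r² sin²θ)].
With r = 0.0256 m, L = 0.1134 m, θ = 154°: √(L² − r² sin²θ) = 0.11284 m.
v = −0.0256·204.5·0.43837·[1 + 0.0256·-0.89879/0.11284] = -1.8272 m/s.
|v| = 1.8272 m/s.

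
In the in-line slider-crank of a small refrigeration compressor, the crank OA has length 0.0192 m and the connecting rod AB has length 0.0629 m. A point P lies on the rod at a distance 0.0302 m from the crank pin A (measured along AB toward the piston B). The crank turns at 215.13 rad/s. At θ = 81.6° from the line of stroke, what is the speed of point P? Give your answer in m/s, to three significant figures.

4.19

ω = 215.1 rad/s.  Crank-pin speed |V_A| = rω = 4.1305 m/s, perpendicular to OA.
Rod angle: sinφ = −(r/L) sinθ ⇒ φ = -17.576°; ω_rod = −rω cosθ/√(L²−r²sin²θ) = -10.063 rad/s.
V_P = V_A + ω_rod × AP, with AP = 0.0302 m along the rod.
Components: V_Px = −rω sinθ − a·ω_rod·sinφ = -4.178 m/s;  V_Py = rω cosθ + a·ω_rod·cosφ = +0.31369 m/s.
|V_P| = √(V_Px² + V_Py²) = 4.1897 m/s.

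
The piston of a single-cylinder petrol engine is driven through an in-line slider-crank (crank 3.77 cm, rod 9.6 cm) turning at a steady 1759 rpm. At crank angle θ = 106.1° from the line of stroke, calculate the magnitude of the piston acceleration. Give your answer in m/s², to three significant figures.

ω = 2π·1759/60 = 184.2 rad/s
x(θ) = r cosθ + √(L² − r² sin²θ); with ω constant, a = ω²·d²x/dθ².
d²x/dθ² = −r cosθ − r²(cos2θ)/√u − r⁴ sin²2θ/(4u^{3/2}),  u = L² − r² sin²θ = 0.00790401 m².
Substituting r = 0.0377 m, L = 0.096 m, θ = 106.1°: d²x/dθ² = +0.023779 m.
a = ω²·d²x/dθ² = (184.2)²·(+0.023779) = +806.81 m/s²;  |a| = 806.81 m/s².

807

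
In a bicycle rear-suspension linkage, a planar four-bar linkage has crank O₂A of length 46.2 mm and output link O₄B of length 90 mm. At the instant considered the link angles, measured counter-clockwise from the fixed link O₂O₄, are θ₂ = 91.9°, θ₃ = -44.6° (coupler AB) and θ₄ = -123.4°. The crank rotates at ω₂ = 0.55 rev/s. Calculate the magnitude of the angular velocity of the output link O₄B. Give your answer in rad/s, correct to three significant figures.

1.24

ω₂ = 3.456 rad/s (from 0.55 rev/s).
Differentiating the loop-closure r₂e^{iθ₂}+r₃e^{iθ₃}=r₁+r₄e^{iθ₄} gives r₂ω₂e^{iθ₂}+r₃ω₃e^{iθ₃}=r₄ω₄e^{iθ₄}.
Eliminating the other unknown: ω₄ = r₂ω₂ sin(θ₂−θ₃) / [r₄ sin(θ₄−θ₃)].
Numerator sine = +0.68835; denominator sine = -0.98096.
Result = 0.0462·3.456·(+0.68835) / (0.09·(-0.98096)) = -1.2448 rad/s; magnitude 1.2448 rad/s.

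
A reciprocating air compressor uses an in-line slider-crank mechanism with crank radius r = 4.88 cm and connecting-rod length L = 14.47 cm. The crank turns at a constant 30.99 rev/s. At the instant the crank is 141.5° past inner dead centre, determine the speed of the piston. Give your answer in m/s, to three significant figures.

4.32

ω = 2π·31 = 194.7 rad/s
For an in-line slider-crank, x = r cosθ + √(L² − r² sin²θ), so v = −rω sinθ·[1 + r cosθ/√(L² − r² sin²θ)].
With r = 0.0488 m, L = 0.1447 m, θ = 141.5°: √(L² − r² sin²θ) = 0.14148 m.
v = −0.0488·194.7·0.62251·[1 + 0.0488·-0.78261/0.14148] = -4.3184 m/s.
|v| = 4.3184 m/s.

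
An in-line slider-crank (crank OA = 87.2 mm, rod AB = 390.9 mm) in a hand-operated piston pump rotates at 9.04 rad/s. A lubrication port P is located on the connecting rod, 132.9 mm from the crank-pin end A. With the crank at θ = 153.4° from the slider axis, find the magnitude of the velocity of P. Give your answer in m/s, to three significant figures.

0.570

ω = 9.04 rad/s.  Crank-pin speed |V_A| = rω = 0.78829 m/s, perpendicular to OA.
Rod angle: sinφ = −(r/L) sinθ ⇒ φ = -5.732°; ω_rod = −rω cosθ/√(L²−r²sin²θ) = +1.8122 rad/s.
V_P = V_A + ω_rod × AP, with AP = 0.1329 m along the rod.
Components: V_Px = −rω sinθ − a·ω_rod·sinφ = -0.32891 m/s;  V_Py = rω cosθ + a·ω_rod·cosφ = -0.46521 m/s.
|V_P| = √(V_Px² + V_Py²) = 0.56974 m/s.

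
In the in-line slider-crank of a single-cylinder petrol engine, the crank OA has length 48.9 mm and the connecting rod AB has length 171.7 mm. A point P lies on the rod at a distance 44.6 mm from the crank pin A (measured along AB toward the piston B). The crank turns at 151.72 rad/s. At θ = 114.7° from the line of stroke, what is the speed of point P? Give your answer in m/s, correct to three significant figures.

6.92

ω = 151.7 rad/s.  Crank-pin speed |V_A| = rω = 7.4191 m/s, perpendicular to OA.
Rod angle: sinφ = −(r/L) sinθ ⇒ φ = -14.995°; ω_rod = −rω cosθ/√(L²−r²sin²θ) = +18.692 rad/s.
V_P = V_A + ω_rod × AP, with AP = 0.0446 m along the rod.
Components: V_Px = −rω sinθ − a·ω_rod·sinφ = -6.5246 m/s;  V_Py = rω cosθ + a·ω_rod·cosφ = -2.2949 m/s.
|V_P| = √(V_Px² + V_Py²) = 6.9164 m/s.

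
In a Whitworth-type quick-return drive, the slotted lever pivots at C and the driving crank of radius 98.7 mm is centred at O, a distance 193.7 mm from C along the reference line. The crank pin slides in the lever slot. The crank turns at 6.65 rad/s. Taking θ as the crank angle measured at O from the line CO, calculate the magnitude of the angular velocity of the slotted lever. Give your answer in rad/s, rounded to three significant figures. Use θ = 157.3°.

ω = 6.65 rad/s
Crank pin A relative to C: A = (d + r cosθ, r sinθ); lever angle φ = atan2(r sinθ, d + r cosθ).
Differentiating tanφ: φ̇ = rω(d cosθ + r)/(d² + r² + 2dr cosθ).
d² + r² + 2dr cosθ = |CA|² = 0.0119869 m²;  d cosθ + r = -0.079996 m.
|ω_lever| = |0.0987·6.65·-0.079996| / 0.0119869 = 4.3803 rad/s.

4.38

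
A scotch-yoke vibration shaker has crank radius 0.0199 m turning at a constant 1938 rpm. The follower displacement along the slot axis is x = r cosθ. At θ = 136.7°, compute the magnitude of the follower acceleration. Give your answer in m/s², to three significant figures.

ω = 202.9 rad/s (from 1938 rpm).
x = r cosθ ⇒ ẍ = −rω² cosθ (ω constant).
|a| = rω²|cosθ| = 0.0199·(202.9)²·|cos 136.7°| = 596.5 m/s².

597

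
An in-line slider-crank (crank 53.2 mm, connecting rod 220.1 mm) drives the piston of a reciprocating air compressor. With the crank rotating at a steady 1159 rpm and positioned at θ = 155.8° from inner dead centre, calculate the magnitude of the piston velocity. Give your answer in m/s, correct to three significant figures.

2.06

ω = 2π·1159/60 = 121.4 rad/s
For an in-line slider-crank, x = r cosθ + √(L² − r² sin²θ), so v = −rω sinθ·[1 + r cosθ/√(L² − r² sin²θ)].
With r = 0.0532 m, L = 0.2201 m, θ = 155.8°: √(L² − r² sin²θ) = 0.21902 m.
v = −0.0532·121.4·0.40992·[1 + 0.0532·-0.91212/0.21902] = -2.0604 m/s.
|v| = 2.0604 m/s.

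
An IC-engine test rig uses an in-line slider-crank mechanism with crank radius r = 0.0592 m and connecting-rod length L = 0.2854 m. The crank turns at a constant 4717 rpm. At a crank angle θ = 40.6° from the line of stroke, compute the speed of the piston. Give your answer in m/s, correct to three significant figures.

ω = 2π·4717/60 = 494 rad/s
For an in-line slider-crank, x = r cosθ + √(L² − r² sin²θ), so v = −rω sinθ·[1 + r cosθ/√(L² − r² sin²θ)].
With r = 0.0592 m, L = 0.2854 m, θ = 40.6°: √(L² − r² sin²θ) = 0.28279 m.
v = −0.0592·494·0.65077·[1 + 0.0592·0.75927/0.28279] = -22.055 m/s.
|v| = 22.055 m/s.

22.1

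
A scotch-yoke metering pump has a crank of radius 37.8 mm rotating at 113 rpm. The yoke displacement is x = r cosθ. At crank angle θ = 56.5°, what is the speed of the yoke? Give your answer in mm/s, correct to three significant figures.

373

ω = 11.83 rad/s (from 113 rpm).
x = r cosθ ⇒ ẋ = −rω sinθ.
|v| = rω|sinθ| = 0.0378·11.83·|sin 56.5°| = 0.373 m/s = 373 mm/s.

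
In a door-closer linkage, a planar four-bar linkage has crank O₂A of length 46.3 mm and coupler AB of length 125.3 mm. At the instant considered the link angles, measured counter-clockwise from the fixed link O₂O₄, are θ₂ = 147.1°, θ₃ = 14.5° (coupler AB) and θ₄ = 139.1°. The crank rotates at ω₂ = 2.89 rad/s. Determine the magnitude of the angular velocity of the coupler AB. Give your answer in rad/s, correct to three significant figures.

0.181

ω₂ = 2.89 rad/s
Differentiating the loop-closure r₂e^{iθ₂}+r₃e^{iθ₃}=r₁+r₄e^{iθ₄} gives r₂ω₂e^{iθ₂}+r₃ω₃e^{iθ₃}=r₄ω₄e^{iθ₄}.
Eliminating the other unknown: ω₃ = r₂ω₂ sin(θ₄−θ₂) / [r₃ sin(θ₃−θ₄)].
Numerator sine = -0.13917; denominator sine = -0.82314.
Result = 0.0463·2.89·(-0.13917) / (0.1253·(-0.82314)) = +0.18056 rad/s; magnitude 0.18056 rad/s.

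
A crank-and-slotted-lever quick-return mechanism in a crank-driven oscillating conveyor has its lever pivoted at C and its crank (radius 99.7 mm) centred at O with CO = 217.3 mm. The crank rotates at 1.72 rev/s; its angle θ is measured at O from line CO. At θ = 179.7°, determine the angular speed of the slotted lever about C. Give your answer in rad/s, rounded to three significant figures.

9.16

ω = 10.81 rad/s (from 1.72 rev/s).
Crank pin A relative to C: A = (d + r cosθ, r sinθ); lever angle φ = atan2(r sinθ, d + r cosθ).
Differentiating tanφ: φ̇ = rω(d cosθ + r)/(d² + r² + 2dr cosθ).
d² + r² + 2dr cosθ = |CA|² = 0.0138304 m²;  d cosθ + r = -0.1176 m.
|ω_lever| = |0.0997·10.81·-0.1176| / 0.0138304 = 9.1615 rad/s.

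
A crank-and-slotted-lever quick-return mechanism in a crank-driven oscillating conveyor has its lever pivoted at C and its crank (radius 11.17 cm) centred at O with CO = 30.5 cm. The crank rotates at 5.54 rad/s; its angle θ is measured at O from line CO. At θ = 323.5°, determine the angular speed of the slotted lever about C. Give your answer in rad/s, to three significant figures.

1.38

ω = 5.54 rad/s
Crank pin A relative to C: A = (d + r cosθ, r sinθ); lever angle φ = atan2(r sinθ, d + r cosθ).
Differentiating tanφ: φ̇ = rω(d cosθ + r)/(d² + r² + 2dr cosθ).
d² + r² + 2dr cosθ = |CA|² = 0.160274 m²;  d cosθ + r = +0.35688 m.
|ω_lever| = |0.1117·5.54·+0.35688| / 0.160274 = 1.3779 rad/s.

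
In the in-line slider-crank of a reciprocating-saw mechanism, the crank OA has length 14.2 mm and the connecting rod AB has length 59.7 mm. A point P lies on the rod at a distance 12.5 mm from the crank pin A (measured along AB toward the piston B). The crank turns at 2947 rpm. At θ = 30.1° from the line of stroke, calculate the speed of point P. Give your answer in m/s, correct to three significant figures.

ω = 308.6 rad/s.  Crank-pin speed |V_A| = rω = 4.3822 m/s, perpendicular to OA.
Rod angle: sinφ = −(r/L) sinθ ⇒ φ = -6.851°; ω_rod = −rω cosθ/√(L²−r²sin²θ) = -63.963 rad/s.
V_P = V_A + ω_rod × AP, with AP = 0.0125 m along the rod.
Components: V_Px = −rω sinθ − a·ω_rod·sinφ = -2.2931 m/s;  V_Py = rω cosθ + a·ω_rod·cosφ = +2.9975 m/s.
|V_P| = √(V_Px² + V_Py²) = 3.774 m/s.

3.77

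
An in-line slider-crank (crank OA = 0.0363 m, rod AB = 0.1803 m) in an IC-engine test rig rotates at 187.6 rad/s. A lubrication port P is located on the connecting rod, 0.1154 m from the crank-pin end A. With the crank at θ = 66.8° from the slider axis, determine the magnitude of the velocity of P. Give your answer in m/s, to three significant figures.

ω = 187.6 rad/s.  Crank-pin speed |V_A| = rω = 6.8099 m/s, perpendicular to OA.
Rod angle: sinφ = −(r/L) sinθ ⇒ φ = -10.664°; ω_rod = −rω cosθ/√(L²−r²sin²θ) = -15.141 rad/s.
V_P = V_A + ω_rod × AP, with AP = 0.1154 m along the rod.
Components: V_Px = −rω sinθ − a·ω_rod·sinφ = -6.5825 m/s;  V_Py = rω cosθ + a·ω_rod·cosφ = +0.96565 m/s.
|V_P| = √(V_Px² + V_Py²) = 6.653 m/s.

6.65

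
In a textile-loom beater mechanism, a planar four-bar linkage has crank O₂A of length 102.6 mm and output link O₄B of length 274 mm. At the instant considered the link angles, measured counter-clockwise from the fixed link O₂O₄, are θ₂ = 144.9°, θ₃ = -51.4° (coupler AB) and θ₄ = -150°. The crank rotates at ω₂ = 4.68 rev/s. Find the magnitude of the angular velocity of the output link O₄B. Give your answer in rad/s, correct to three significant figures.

3.13

ω₂ = 29.41 rad/s (from 4.68 rev/s).
Differentiating the loop-closure r₂e^{iθ₂}+r₃e^{iθ₃}=r₁+r₄e^{iθ₄} gives r₂ω₂e^{iθ₂}+r₃ω₃e^{iθ₃}=r₄ω₄e^{iθ₄}.
Eliminating the other unknown: ω₄ = r₂ω₂ sin(θ₂−θ₃) / [r₄ sin(θ₄−θ₃)].
Numerator sine = -0.28067; denominator sine = -0.98876.
Result = 0.1026·29.41·(-0.28067) / (0.274·(-0.98876)) = +3.1255 rad/s; magnitude 3.1255 rad/s.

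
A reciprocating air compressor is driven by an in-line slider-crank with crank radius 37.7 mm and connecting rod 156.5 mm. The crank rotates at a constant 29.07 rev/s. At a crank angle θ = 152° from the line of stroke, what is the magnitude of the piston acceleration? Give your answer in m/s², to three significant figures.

ω = 2π·29.1 = 182.7 rad/s
x(θ) = r cosθ + √(L² − r² sin²θ); with ω constant, a = ω²·d²x/dθ².
d²x/dθ² = −r cosθ − r²(cos2θ)/√u − r⁴ sin²2θ/(4u^{3/2}),  u = L² − r² sin²θ = 0.024179 m².
Substituting r = 0.0377 m, L = 0.1565 m, θ = 152°: d²x/dθ² = +0.028084 m.
a = ω²·d²x/dθ² = (182.7)²·(+0.028084) = +936.92 m/s²;  |a| = 936.92 m/s².

937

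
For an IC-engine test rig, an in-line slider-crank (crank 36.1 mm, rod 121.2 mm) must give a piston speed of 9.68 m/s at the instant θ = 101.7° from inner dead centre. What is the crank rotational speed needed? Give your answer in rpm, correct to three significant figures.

2790

For an in-line slider-crank, |v_piston| = rω|sinθ|·[1 + r cosθ/√(L² − r² sin²θ)].
With r = 0.0361 m, L = 0.1212 m, θ = 101.7°: the bracketed kinematic factor |dx/dθ| = 0.033118 m.
ω = v/|dx/dθ| = 9.68/0.033118 = 292.29 rad/s.
N = 60ω/(2π) = 2791.2 rpm.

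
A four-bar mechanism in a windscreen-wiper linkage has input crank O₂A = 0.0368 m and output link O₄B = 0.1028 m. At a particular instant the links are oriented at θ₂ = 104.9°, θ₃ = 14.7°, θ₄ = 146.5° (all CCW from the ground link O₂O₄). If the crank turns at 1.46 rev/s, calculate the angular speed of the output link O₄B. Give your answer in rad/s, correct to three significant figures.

4.41

ω₂ = 9.173 rad/s (from 1.46 rev/s).
Differentiating the loop-closure r₂e^{iθ₂}+r₃e^{iθ₃}=r₁+r₄e^{iθ₄} gives r₂ω₂e^{iθ₂}+r₃ω₃e^{iθ₃}=r₄ω₄e^{iθ₄}.
Eliminating the other unknown: ω₄ = r₂ω₂ sin(θ₂−θ₃) / [r₄ sin(θ₄−θ₃)].
Numerator sine = +0.99999; denominator sine = +0.74548.
Result = 0.0368·9.173·(+0.99999) / (0.1028·(+0.74548)) = +4.4051 rad/s; magnitude 4.4051 rad/s.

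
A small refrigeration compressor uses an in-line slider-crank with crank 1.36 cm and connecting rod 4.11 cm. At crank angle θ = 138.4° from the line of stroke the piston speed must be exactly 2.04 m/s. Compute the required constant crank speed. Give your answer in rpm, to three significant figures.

2890

For an in-line slider-crank, |v_piston| = rω|sinθ|·[1 + r cosθ/√(L² − r² sin²θ)].
With r = 0.0136 m, L = 0.0411 m, θ = 138.4°: the bracketed kinematic factor |dx/dθ| = 0.0067392 m.
ω = v/|dx/dθ| = 2.04/0.0067392 = 302.71 rad/s.
N = 60ω/(2π) = 2890.7 rpm.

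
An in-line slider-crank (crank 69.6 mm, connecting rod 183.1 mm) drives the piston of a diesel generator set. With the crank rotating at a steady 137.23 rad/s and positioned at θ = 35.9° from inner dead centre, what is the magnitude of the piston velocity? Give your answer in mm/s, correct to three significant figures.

ω = 137.2 rad/s
For an in-line slider-crank, x = r cosθ + √(L² − r² sin²θ), so v = −rω sinθ·[1 + r cosθ/√(L² − r² sin²θ)].
With r = 0.0696 m, L = 0.1831 m, θ = 35.9°: √(L² − r² sin²θ) = 0.17849 m.
v = −0.0696·137.2·0.58637·[1 + 0.0696·0.81004/0.17849] = -7.3696 m/s.
|v| = 7.3696 m/s = 7369.6 mm/s.

7370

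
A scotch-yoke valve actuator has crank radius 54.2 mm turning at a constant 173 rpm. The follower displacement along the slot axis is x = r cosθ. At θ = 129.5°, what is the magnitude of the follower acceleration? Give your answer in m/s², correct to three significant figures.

ω = 18.12 rad/s (from 173 rpm).
x = r cosθ ⇒ ẍ = −rω² cosθ (ω constant).
|a| = rω²|cosθ| = 0.0542·(18.12)²·|cos 129.5°| = 11.315 m/s².

11.3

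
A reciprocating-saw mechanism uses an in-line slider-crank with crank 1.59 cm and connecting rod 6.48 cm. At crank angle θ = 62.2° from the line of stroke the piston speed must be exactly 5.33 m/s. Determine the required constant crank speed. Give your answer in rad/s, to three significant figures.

For an in-line slider-crank, |v_piston| = rω|sinθ|·[1 + r cosθ/√(L² − r² sin²θ)].
With r = 0.0159 m, L = 0.0648 m, θ = 62.2°: the bracketed kinematic factor |dx/dθ| = 0.015714 m.
ω = v/|dx/dθ| = 5.33/0.015714 = 339.19 rad/s.

339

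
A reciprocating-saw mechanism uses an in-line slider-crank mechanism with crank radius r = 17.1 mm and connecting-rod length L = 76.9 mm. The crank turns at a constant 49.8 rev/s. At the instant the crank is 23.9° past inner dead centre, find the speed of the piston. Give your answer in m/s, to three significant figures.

ω = 2π·49.8 = 312.9 rad/s
For an in-line slider-crank, x = r cosθ + √(L² − r² sin²θ), so v = −rω sinθ·[1 + r cosθ/√(L² − r² sin²θ)].
With r = 0.0171 m, L = 0.0769 m, θ = 23.9°: √(L² − r² sin²θ) = 0.076587 m.
v = −0.0171·312.9·0.40514·[1 + 0.0171·0.91425/0.076587] = -2.6103 m/s.
|v| = 2.6103 m/s.

2.61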